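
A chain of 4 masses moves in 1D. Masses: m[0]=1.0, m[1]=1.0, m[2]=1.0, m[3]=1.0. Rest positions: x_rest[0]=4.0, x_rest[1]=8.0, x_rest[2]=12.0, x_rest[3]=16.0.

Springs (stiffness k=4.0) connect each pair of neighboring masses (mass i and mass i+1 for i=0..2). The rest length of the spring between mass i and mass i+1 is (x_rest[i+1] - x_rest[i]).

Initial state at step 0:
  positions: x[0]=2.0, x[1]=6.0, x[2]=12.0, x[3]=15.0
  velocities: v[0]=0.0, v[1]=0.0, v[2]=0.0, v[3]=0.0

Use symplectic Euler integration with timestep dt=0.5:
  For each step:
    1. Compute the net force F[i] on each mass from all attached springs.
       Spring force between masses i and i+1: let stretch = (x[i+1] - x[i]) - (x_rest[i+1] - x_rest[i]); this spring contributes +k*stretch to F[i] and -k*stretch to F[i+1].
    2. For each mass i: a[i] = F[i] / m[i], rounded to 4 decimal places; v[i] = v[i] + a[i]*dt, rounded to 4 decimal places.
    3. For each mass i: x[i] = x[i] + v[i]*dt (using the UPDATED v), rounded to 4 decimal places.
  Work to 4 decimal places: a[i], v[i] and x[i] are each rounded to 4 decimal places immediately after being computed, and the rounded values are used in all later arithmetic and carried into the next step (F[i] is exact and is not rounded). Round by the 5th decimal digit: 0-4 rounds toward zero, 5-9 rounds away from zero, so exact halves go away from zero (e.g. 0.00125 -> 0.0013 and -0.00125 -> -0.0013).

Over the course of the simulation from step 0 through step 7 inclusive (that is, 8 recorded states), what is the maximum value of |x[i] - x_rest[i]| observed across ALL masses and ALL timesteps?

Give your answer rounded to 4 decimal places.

Step 0: x=[2.0000 6.0000 12.0000 15.0000] v=[0.0000 0.0000 0.0000 0.0000]
Step 1: x=[2.0000 8.0000 9.0000 16.0000] v=[0.0000 4.0000 -6.0000 2.0000]
Step 2: x=[4.0000 5.0000 12.0000 14.0000] v=[4.0000 -6.0000 6.0000 -4.0000]
Step 3: x=[3.0000 8.0000 10.0000 14.0000] v=[-2.0000 6.0000 -4.0000 0.0000]
Step 4: x=[3.0000 8.0000 10.0000 14.0000] v=[0.0000 0.0000 0.0000 0.0000]
Step 5: x=[4.0000 5.0000 12.0000 14.0000] v=[2.0000 -6.0000 4.0000 0.0000]
Step 6: x=[2.0000 8.0000 9.0000 16.0000] v=[-4.0000 6.0000 -6.0000 4.0000]
Step 7: x=[2.0000 6.0000 12.0000 15.0000] v=[0.0000 -4.0000 6.0000 -2.0000]
Max displacement = 3.0000

Answer: 3.0000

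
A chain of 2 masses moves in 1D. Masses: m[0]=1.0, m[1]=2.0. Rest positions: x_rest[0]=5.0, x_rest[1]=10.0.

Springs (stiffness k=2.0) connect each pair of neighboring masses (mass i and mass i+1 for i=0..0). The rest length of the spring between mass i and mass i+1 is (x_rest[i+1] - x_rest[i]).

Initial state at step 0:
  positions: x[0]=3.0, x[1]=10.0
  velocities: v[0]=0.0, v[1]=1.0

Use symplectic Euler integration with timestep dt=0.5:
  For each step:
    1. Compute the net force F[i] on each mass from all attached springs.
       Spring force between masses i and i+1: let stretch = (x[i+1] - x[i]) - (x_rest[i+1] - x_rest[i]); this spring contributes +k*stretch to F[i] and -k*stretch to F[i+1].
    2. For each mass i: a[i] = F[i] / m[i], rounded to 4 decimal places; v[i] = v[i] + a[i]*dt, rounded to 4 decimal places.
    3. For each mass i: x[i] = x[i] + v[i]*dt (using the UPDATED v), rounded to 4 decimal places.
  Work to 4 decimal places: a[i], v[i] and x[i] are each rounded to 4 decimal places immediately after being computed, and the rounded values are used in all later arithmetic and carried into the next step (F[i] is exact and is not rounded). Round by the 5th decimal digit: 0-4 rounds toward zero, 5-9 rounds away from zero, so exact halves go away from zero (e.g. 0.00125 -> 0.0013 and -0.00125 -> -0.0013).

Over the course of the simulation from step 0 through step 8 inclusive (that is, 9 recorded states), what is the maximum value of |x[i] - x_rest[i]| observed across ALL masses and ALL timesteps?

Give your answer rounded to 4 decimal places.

Step 0: x=[3.0000 10.0000] v=[0.0000 1.0000]
Step 1: x=[4.0000 10.0000] v=[2.0000 0.0000]
Step 2: x=[5.5000 9.7500] v=[3.0000 -0.5000]
Step 3: x=[6.6250 9.6875] v=[2.2500 -0.1250]
Step 4: x=[6.7813 10.1094] v=[0.3125 0.8438]
Step 5: x=[6.1016 10.9493] v=[-1.3594 1.6798]
Step 6: x=[5.3458 11.8273] v=[-1.5117 1.7560]
Step 7: x=[5.3307 12.3350] v=[-0.0302 1.0153]
Step 8: x=[6.3178 12.3416] v=[1.9741 0.0132]
Max displacement = 2.3416

Answer: 2.3416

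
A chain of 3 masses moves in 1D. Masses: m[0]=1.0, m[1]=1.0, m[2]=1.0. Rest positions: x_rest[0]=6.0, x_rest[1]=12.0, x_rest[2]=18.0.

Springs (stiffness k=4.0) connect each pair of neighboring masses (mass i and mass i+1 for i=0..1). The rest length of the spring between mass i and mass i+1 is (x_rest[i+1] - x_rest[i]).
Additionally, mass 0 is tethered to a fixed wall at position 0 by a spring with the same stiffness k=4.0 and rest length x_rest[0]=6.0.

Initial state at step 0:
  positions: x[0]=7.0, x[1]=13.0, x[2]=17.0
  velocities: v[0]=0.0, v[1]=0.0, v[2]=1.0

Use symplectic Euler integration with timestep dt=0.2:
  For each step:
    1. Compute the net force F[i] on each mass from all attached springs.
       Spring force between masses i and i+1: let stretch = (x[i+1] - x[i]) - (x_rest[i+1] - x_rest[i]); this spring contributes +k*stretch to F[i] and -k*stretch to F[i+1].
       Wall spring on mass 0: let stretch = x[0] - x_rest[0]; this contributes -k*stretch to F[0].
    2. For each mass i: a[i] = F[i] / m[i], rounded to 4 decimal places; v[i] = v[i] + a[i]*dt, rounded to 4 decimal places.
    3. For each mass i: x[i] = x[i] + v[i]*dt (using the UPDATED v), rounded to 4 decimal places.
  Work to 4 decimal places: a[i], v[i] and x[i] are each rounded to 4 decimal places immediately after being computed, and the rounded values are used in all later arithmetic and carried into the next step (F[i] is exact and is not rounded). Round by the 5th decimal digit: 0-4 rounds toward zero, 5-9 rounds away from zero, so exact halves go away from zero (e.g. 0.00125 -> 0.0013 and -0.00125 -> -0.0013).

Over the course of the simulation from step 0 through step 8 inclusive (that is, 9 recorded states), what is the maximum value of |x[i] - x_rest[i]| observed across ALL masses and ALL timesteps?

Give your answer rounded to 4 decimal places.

Step 0: x=[7.0000 13.0000 17.0000] v=[0.0000 0.0000 1.0000]
Step 1: x=[6.8400 12.6800 17.5200] v=[-0.8000 -1.6000 2.6000]
Step 2: x=[6.5200 12.2000 18.2256] v=[-1.6000 -2.4000 3.5280]
Step 3: x=[6.0656 11.7753 18.9271] v=[-2.2720 -2.1235 3.5075]
Step 4: x=[5.5543 11.5813 19.4443] v=[-2.5567 -0.9698 2.5861]
Step 5: x=[5.1186 11.6811 19.6634] v=[-2.1785 0.4990 1.0957]
Step 6: x=[4.9139 12.0081 19.5654] v=[-1.0234 1.6348 -0.4901]
Step 7: x=[5.0581 12.4092 19.2182] v=[0.7208 2.0053 -1.7359]
Step 8: x=[5.5691 12.7235 18.7416] v=[2.5552 1.5716 -2.3831]
Max displacement = 1.6634

Answer: 1.6634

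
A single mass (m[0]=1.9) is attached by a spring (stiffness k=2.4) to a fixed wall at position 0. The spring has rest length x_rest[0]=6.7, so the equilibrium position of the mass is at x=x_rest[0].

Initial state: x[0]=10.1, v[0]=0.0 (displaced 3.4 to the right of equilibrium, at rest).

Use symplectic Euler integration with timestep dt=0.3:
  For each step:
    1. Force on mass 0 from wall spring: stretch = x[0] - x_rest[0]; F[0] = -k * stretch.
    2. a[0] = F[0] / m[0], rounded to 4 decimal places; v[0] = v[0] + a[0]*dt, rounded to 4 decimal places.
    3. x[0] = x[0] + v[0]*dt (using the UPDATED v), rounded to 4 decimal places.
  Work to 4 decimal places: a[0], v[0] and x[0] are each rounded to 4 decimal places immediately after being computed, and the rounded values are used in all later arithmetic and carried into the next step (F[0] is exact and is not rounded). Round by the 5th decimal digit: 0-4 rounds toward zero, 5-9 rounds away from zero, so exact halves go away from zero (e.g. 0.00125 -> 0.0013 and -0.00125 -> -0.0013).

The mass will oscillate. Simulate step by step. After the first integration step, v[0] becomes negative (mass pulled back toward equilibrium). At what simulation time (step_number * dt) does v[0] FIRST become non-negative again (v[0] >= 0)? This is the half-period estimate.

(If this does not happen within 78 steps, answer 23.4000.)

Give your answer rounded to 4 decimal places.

Step 0: x=[10.1000] v=[0.0000]
Step 1: x=[9.7135] v=[-1.2884]
Step 2: x=[8.9844] v=[-2.4304]
Step 3: x=[7.9956] v=[-3.2961]
Step 4: x=[6.8595] v=[-3.7871]
Step 5: x=[5.7052] v=[-3.8476]
Step 6: x=[4.6640] v=[-3.4706]
Step 7: x=[3.8543] v=[-2.6991]
Step 8: x=[3.3681] v=[-1.6207]
Step 9: x=[3.2607] v=[-0.3581]
Step 10: x=[3.5443] v=[0.9452]
First v>=0 after going negative at step 10, time=3.0000

Answer: 3.0000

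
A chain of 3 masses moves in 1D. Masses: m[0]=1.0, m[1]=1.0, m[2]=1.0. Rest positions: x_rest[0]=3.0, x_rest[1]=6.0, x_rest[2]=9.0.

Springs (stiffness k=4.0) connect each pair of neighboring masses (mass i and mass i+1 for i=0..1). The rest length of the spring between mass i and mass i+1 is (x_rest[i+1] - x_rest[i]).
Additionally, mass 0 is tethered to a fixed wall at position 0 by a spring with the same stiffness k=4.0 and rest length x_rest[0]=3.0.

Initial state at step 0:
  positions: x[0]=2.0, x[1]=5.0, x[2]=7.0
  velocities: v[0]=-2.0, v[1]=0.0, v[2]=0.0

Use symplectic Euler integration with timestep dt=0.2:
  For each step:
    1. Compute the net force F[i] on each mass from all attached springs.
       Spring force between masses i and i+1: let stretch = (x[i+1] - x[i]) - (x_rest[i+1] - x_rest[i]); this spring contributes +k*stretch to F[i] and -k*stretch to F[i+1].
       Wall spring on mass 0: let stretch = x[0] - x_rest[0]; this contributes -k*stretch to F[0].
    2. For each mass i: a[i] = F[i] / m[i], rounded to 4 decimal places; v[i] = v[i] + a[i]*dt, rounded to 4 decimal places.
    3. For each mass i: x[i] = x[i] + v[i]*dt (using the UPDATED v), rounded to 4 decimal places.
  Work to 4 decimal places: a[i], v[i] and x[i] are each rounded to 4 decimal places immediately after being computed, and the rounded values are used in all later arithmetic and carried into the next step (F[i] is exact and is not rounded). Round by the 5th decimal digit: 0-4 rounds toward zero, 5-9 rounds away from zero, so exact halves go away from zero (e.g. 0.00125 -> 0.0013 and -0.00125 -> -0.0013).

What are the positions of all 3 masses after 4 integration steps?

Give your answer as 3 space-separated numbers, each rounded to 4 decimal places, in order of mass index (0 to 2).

Step 0: x=[2.0000 5.0000 7.0000] v=[-2.0000 0.0000 0.0000]
Step 1: x=[1.7600 4.8400 7.1600] v=[-1.2000 -0.8000 0.8000]
Step 2: x=[1.7312 4.5584 7.4288] v=[-0.1440 -1.4080 1.3440]
Step 3: x=[1.8778 4.2837 7.7183] v=[0.7328 -1.3734 1.4477]
Step 4: x=[2.1089 4.1736 7.9383] v=[1.1553 -0.5504 1.1000]

Answer: 2.1089 4.1736 7.9383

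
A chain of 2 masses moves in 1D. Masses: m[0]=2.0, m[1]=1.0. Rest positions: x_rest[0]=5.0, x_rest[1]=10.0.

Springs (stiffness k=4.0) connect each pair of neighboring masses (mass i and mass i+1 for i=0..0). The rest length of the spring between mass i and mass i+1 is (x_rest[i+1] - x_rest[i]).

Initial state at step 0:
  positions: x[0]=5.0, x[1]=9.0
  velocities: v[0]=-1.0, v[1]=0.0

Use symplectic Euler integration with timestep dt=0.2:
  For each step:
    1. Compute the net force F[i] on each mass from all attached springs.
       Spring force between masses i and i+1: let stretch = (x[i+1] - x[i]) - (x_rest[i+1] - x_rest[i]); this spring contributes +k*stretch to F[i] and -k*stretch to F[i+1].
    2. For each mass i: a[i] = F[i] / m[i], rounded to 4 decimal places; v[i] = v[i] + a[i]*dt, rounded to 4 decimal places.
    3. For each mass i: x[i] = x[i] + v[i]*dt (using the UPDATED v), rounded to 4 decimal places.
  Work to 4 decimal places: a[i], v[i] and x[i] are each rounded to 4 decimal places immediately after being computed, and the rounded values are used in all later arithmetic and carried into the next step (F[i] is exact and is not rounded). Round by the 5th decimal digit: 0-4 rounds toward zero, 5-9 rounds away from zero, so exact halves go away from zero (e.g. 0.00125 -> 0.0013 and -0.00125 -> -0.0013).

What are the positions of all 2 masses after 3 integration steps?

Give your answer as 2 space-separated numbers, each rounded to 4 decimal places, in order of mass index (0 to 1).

Answer: 4.0716 9.6569

Derivation:
Step 0: x=[5.0000 9.0000] v=[-1.0000 0.0000]
Step 1: x=[4.7200 9.1600] v=[-1.4000 0.8000]
Step 2: x=[4.3952 9.4096] v=[-1.6240 1.2480]
Step 3: x=[4.0716 9.6569] v=[-1.6182 1.2365]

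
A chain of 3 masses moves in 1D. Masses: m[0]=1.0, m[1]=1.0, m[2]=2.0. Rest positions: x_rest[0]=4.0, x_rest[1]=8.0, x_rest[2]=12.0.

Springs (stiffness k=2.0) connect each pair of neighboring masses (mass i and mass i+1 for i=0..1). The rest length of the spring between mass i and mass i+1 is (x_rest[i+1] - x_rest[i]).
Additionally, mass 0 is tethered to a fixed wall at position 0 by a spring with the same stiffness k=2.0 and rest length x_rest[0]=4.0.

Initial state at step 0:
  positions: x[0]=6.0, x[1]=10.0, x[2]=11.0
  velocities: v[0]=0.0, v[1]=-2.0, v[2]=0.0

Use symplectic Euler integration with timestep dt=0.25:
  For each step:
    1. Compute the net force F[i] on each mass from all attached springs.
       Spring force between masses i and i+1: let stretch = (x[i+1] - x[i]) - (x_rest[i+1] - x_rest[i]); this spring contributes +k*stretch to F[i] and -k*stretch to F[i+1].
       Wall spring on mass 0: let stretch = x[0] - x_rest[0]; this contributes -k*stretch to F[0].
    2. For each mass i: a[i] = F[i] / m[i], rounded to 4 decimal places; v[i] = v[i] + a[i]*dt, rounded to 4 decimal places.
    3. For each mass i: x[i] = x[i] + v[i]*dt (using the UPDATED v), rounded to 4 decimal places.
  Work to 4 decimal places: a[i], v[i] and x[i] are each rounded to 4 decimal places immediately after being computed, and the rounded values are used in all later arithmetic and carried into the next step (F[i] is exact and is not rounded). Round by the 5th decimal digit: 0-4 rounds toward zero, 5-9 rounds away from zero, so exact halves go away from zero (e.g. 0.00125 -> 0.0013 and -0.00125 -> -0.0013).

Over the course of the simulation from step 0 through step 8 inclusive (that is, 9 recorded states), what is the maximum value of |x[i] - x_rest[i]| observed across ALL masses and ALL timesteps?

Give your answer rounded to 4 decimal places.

Answer: 3.1188

Derivation:
Step 0: x=[6.0000 10.0000 11.0000] v=[0.0000 -2.0000 0.0000]
Step 1: x=[5.7500 9.1250 11.1875] v=[-1.0000 -3.5000 0.7500]
Step 2: x=[5.2031 8.0859 11.4961] v=[-2.1875 -4.1563 1.2344]
Step 3: x=[4.3662 7.1128 11.8416] v=[-3.3477 -3.8926 1.3819]
Step 4: x=[3.3268 6.3874 12.1415] v=[-4.1575 -2.9015 1.1997]
Step 5: x=[2.2542 5.9987 12.3318] v=[-4.2906 -1.5548 0.7612]
Step 6: x=[1.3678 5.9336 12.3763] v=[-3.5455 -0.2605 0.1779]
Step 7: x=[0.8812 6.1031 12.2681] v=[-1.9465 0.6780 -0.4328]
Step 8: x=[0.9372 6.3905 12.0246] v=[0.2239 1.1496 -0.9741]
Max displacement = 3.1188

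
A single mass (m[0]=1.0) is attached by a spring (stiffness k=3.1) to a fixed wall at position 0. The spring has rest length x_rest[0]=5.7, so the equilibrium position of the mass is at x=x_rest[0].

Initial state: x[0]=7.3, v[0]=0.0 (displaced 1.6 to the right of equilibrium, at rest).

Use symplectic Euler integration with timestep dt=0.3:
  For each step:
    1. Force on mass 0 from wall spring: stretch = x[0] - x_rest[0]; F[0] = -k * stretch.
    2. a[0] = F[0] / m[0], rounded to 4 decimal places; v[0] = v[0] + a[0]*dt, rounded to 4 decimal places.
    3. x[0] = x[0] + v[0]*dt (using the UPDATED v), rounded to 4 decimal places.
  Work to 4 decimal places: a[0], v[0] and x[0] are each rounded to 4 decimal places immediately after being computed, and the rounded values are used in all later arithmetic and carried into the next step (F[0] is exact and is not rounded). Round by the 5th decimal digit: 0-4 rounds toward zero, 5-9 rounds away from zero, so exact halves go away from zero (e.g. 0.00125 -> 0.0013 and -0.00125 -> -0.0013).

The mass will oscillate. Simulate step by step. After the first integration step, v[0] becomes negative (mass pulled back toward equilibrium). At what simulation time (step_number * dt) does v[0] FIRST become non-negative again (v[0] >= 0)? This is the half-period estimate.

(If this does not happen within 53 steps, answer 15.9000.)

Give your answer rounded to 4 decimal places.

Step 0: x=[7.3000] v=[0.0000]
Step 1: x=[6.8536] v=[-1.4880]
Step 2: x=[6.0853] v=[-2.5609]
Step 3: x=[5.2095] v=[-2.9192]
Step 4: x=[4.4706] v=[-2.4630]
Step 5: x=[4.0747] v=[-1.3197]
Step 6: x=[4.1322] v=[0.1918]
First v>=0 after going negative at step 6, time=1.8000

Answer: 1.8000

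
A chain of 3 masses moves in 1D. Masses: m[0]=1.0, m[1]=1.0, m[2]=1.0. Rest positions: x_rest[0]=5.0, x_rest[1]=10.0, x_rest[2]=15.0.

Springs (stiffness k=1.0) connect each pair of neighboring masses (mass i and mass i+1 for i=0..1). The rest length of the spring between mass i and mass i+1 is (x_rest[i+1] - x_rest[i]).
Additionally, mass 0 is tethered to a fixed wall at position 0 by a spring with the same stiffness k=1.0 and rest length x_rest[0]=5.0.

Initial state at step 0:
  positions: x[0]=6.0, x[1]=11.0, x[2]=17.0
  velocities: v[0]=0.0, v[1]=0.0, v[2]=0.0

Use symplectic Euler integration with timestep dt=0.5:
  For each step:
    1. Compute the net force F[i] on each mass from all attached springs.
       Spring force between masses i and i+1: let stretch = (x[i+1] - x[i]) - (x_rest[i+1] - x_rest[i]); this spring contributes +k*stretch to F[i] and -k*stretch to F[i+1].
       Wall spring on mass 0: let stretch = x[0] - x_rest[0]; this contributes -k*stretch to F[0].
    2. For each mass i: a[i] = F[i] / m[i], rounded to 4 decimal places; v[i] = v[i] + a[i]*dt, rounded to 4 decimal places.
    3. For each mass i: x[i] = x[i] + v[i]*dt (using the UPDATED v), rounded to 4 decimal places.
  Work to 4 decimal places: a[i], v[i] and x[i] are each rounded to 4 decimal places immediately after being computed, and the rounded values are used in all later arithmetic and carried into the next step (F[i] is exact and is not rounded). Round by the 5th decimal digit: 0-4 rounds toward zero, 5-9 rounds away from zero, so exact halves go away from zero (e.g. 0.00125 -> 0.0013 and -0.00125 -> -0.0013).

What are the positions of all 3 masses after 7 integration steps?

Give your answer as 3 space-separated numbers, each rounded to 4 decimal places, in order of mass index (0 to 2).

Answer: 5.1684 9.5393 14.9633

Derivation:
Step 0: x=[6.0000 11.0000 17.0000] v=[0.0000 0.0000 0.0000]
Step 1: x=[5.7500 11.2500 16.7500] v=[-0.5000 0.5000 -0.5000]
Step 2: x=[5.4375 11.5000 16.3750] v=[-0.6250 0.5000 -0.7500]
Step 3: x=[5.2813 11.4531 16.0313] v=[-0.3125 -0.0938 -0.6875]
Step 4: x=[5.3477 11.0078 15.7930] v=[0.1328 -0.8906 -0.4766]
Step 5: x=[5.4922 10.3438 15.6084] v=[0.2890 -1.3281 -0.3692]
Step 6: x=[5.4766 9.7830 15.3577] v=[-0.0313 -1.1216 -0.5015]
Step 7: x=[5.1684 9.5393 14.9633] v=[-0.6164 -0.4875 -0.7889]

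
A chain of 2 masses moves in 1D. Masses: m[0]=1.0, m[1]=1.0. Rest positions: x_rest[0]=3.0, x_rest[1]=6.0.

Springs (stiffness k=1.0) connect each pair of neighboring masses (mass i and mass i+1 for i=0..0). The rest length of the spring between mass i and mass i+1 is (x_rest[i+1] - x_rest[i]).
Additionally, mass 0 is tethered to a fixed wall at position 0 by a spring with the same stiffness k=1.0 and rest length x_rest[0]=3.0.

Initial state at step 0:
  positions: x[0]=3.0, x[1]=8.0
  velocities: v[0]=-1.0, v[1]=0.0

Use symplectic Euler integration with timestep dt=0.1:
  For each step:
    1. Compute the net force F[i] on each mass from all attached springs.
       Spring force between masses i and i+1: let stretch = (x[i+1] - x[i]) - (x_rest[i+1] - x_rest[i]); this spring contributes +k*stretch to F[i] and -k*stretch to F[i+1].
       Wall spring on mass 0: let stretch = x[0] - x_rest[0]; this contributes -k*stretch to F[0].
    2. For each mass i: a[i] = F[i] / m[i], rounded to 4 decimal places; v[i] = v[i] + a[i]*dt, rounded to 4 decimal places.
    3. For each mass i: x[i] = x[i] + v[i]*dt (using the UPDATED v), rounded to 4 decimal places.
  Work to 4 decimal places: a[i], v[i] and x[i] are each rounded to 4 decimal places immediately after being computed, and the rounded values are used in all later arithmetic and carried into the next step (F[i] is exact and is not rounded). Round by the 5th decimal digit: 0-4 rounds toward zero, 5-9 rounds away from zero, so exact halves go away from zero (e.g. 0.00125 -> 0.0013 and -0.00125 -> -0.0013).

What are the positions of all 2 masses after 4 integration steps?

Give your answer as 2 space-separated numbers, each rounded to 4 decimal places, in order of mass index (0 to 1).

Step 0: x=[3.0000 8.0000] v=[-1.0000 0.0000]
Step 1: x=[2.9200 7.9800] v=[-0.8000 -0.2000]
Step 2: x=[2.8614 7.9394] v=[-0.5860 -0.4060]
Step 3: x=[2.8250 7.8780] v=[-0.3643 -0.6138]
Step 4: x=[2.8109 7.7961] v=[-0.1415 -0.8191]

Answer: 2.8109 7.7961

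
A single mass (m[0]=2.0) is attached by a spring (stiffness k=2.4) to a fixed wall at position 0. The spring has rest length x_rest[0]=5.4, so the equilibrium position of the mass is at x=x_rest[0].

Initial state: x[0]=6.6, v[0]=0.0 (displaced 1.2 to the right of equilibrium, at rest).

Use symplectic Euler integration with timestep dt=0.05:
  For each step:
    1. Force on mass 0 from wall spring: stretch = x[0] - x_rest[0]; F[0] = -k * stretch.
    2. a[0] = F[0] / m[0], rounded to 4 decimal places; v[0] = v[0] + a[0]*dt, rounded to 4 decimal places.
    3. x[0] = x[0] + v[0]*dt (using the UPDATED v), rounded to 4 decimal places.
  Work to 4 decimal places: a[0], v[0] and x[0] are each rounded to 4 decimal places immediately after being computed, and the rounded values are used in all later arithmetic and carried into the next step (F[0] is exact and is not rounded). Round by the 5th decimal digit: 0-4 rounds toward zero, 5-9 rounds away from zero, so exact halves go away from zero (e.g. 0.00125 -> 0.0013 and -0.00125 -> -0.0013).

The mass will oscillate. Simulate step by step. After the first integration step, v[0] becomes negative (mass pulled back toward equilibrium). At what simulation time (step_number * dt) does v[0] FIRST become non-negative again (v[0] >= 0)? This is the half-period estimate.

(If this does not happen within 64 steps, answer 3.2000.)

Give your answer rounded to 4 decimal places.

Step 0: x=[6.6000] v=[0.0000]
Step 1: x=[6.5964] v=[-0.0720]
Step 2: x=[6.5892] v=[-0.1438]
Step 3: x=[6.5784] v=[-0.2152]
Step 4: x=[6.5641] v=[-0.2859]
Step 5: x=[6.5463] v=[-0.3557]
Step 6: x=[6.5251] v=[-0.4245]
Step 7: x=[6.5005] v=[-0.4920]
Step 8: x=[6.4726] v=[-0.5580]
Step 9: x=[6.4415] v=[-0.6224]
Step 10: x=[6.4073] v=[-0.6849]
Step 11: x=[6.3700] v=[-0.7453]
Step 12: x=[6.3298] v=[-0.8035]
Step 13: x=[6.2868] v=[-0.8593]
Step 14: x=[6.2412] v=[-0.9125]
Step 15: x=[6.1931] v=[-0.9630]
Step 16: x=[6.1426] v=[-1.0106]
Step 17: x=[6.0898] v=[-1.0552]
Step 18: x=[6.0350] v=[-1.0966]
Step 19: x=[5.9783] v=[-1.1347]
Step 20: x=[5.9198] v=[-1.1694]
Step 21: x=[5.8598] v=[-1.2006]
Step 22: x=[5.7984] v=[-1.2282]
Step 23: x=[5.7358] v=[-1.2521]
Step 24: x=[5.6722] v=[-1.2723]
Step 25: x=[5.6078] v=[-1.2886]
Step 26: x=[5.5427] v=[-1.3011]
Step 27: x=[5.4772] v=[-1.3097]
Step 28: x=[5.4115] v=[-1.3143]
Step 29: x=[5.3458] v=[-1.3150]
Step 30: x=[5.2802] v=[-1.3118]
Step 31: x=[5.2150] v=[-1.3046]
Step 32: x=[5.1503] v=[-1.2935]
Step 33: x=[5.0864] v=[-1.2785]
Step 34: x=[5.0234] v=[-1.2597]
Step 35: x=[4.9615] v=[-1.2371]
Step 36: x=[4.9010] v=[-1.2108]
Step 37: x=[4.8420] v=[-1.1809]
Step 38: x=[4.7846] v=[-1.1474]
Step 39: x=[4.7291] v=[-1.1105]
Step 40: x=[4.6756] v=[-1.0702]
Step 41: x=[4.6243] v=[-1.0267]
Step 42: x=[4.5753] v=[-0.9802]
Step 43: x=[4.5288] v=[-0.9307]
Step 44: x=[4.4849] v=[-0.8784]
Step 45: x=[4.4437] v=[-0.8235]
Step 46: x=[4.4054] v=[-0.7661]
Step 47: x=[4.3701] v=[-0.7064]
Step 48: x=[4.3379] v=[-0.6446]
Step 49: x=[4.3089] v=[-0.5809]
Step 50: x=[4.2831] v=[-0.5154]
Step 51: x=[4.2607] v=[-0.4484]
Step 52: x=[4.2417] v=[-0.3800]
Step 53: x=[4.2262] v=[-0.3105]
Step 54: x=[4.2142] v=[-0.2401]
Step 55: x=[4.2058] v=[-0.1690]
Step 56: x=[4.2009] v=[-0.0974]
Step 57: x=[4.1996] v=[-0.0255]
Step 58: x=[4.2019] v=[0.0465]
First v>=0 after going negative at step 58, time=2.9000

Answer: 2.9000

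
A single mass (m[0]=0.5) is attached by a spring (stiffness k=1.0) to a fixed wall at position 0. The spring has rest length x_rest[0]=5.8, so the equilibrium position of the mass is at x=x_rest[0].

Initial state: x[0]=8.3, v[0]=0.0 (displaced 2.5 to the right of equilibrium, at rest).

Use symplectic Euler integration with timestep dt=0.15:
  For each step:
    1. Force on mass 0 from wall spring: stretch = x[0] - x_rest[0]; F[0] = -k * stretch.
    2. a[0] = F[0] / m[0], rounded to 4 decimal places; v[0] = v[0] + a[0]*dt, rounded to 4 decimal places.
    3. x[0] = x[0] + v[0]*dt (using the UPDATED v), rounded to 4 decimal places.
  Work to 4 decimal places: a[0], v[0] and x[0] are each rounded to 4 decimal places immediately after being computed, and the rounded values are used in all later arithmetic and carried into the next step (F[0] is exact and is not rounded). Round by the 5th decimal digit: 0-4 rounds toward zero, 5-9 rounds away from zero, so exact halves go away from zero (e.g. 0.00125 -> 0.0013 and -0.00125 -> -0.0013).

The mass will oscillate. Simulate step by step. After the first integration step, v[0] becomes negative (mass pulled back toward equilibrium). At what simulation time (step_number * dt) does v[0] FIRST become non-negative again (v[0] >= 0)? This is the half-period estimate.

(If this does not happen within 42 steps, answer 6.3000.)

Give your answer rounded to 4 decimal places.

Step 0: x=[8.3000] v=[0.0000]
Step 1: x=[8.1875] v=[-0.7500]
Step 2: x=[7.9676] v=[-1.4663]
Step 3: x=[7.6501] v=[-2.1166]
Step 4: x=[7.2494] v=[-2.6716]
Step 5: x=[6.7834] v=[-3.1064]
Step 6: x=[6.2732] v=[-3.4014]
Step 7: x=[5.7417] v=[-3.5434]
Step 8: x=[5.2128] v=[-3.5259]
Step 9: x=[4.7103] v=[-3.3497]
Step 10: x=[4.2569] v=[-3.0228]
Step 11: x=[3.8729] v=[-2.5599]
Step 12: x=[3.5756] v=[-1.9818]
Step 13: x=[3.3784] v=[-1.3145]
Step 14: x=[3.2902] v=[-0.5880]
Step 15: x=[3.3149] v=[0.1649]
First v>=0 after going negative at step 15, time=2.2500

Answer: 2.2500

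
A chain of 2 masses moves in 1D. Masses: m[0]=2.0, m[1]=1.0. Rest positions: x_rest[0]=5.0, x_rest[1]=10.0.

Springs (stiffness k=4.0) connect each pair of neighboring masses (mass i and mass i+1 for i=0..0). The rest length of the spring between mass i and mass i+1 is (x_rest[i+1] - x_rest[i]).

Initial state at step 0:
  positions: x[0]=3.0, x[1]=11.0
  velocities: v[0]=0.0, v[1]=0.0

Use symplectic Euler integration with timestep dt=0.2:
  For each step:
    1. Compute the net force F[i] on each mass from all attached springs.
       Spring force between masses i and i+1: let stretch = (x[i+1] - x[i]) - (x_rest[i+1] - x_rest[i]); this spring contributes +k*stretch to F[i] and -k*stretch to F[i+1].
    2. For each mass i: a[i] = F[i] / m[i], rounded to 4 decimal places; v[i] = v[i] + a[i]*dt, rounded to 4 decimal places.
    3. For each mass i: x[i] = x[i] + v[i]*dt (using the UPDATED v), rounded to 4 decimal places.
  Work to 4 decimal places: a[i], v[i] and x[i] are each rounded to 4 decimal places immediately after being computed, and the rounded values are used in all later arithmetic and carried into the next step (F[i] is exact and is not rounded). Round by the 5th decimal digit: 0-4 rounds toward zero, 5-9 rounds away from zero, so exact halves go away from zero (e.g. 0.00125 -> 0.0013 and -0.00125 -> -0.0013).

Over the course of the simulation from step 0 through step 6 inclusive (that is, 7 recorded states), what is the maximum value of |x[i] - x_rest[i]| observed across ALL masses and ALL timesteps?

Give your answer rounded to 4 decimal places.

Step 0: x=[3.0000 11.0000] v=[0.0000 0.0000]
Step 1: x=[3.2400 10.5200] v=[1.2000 -2.4000]
Step 2: x=[3.6624 9.6752] v=[2.1120 -4.2240]
Step 3: x=[4.1658 8.6684] v=[2.5171 -5.0342]
Step 4: x=[4.6294 7.7411] v=[2.3181 -4.6363]
Step 5: x=[4.9420 7.1160] v=[1.5628 -3.1257]
Step 6: x=[5.0285 6.9430] v=[0.4324 -0.8649]
Max displacement = 3.0570

Answer: 3.0570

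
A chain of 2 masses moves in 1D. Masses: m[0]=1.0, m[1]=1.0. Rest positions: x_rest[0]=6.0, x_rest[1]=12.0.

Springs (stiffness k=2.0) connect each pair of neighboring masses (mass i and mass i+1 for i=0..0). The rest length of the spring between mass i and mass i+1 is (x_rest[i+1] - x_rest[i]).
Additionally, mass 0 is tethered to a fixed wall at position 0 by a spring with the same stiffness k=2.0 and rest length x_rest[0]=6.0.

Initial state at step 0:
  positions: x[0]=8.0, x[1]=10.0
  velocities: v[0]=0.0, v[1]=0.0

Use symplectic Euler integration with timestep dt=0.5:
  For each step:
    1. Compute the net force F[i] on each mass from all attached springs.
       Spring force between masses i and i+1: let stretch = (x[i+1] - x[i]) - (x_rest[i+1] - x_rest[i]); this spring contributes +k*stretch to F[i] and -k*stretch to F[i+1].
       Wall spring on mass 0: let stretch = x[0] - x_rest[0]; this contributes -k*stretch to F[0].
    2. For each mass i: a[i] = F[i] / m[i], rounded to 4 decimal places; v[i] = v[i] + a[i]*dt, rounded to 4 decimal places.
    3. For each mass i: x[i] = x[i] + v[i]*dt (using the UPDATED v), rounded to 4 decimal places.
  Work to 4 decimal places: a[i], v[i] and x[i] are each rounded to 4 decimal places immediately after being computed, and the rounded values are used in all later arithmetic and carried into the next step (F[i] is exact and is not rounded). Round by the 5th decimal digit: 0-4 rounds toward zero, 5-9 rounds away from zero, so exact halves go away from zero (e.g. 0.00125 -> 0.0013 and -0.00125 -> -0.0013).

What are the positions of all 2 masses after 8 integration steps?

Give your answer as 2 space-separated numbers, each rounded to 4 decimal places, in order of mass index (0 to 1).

Answer: 4.5782 13.5235

Derivation:
Step 0: x=[8.0000 10.0000] v=[0.0000 0.0000]
Step 1: x=[5.0000 12.0000] v=[-6.0000 4.0000]
Step 2: x=[3.0000 13.5000] v=[-4.0000 3.0000]
Step 3: x=[4.7500 12.7500] v=[3.5000 -1.5000]
Step 4: x=[8.1250 11.0000] v=[6.7500 -3.5000]
Step 5: x=[8.8750 10.8125] v=[1.5000 -0.3750]
Step 6: x=[6.1563 12.6563] v=[-5.4375 3.6875]
Step 7: x=[3.6094 14.2501] v=[-5.0938 3.1875]
Step 8: x=[4.5782 13.5235] v=[1.9375 -1.4532]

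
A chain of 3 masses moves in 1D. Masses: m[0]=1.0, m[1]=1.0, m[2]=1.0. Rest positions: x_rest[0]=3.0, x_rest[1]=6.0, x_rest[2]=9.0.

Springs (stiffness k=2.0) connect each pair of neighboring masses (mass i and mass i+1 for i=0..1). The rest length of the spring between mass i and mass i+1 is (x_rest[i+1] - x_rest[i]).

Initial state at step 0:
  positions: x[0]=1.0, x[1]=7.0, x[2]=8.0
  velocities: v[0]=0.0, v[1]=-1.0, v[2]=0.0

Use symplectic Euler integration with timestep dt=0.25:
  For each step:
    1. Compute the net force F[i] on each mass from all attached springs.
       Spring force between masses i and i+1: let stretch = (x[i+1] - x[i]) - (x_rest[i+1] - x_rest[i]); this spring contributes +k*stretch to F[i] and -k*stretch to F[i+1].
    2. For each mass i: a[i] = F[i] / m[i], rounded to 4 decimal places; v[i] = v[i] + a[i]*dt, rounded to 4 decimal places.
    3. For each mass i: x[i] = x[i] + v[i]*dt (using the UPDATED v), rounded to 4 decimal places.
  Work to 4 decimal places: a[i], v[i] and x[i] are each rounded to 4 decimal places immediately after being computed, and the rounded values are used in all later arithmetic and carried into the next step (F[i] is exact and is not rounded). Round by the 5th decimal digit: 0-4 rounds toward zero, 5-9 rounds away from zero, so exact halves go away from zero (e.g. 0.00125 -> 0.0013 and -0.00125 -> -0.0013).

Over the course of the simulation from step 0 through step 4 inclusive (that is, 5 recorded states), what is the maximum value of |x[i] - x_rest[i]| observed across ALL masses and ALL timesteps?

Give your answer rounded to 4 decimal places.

Answer: 2.8234

Derivation:
Step 0: x=[1.0000 7.0000 8.0000] v=[0.0000 -1.0000 0.0000]
Step 1: x=[1.3750 6.1250 8.2500] v=[1.5000 -3.5000 1.0000]
Step 2: x=[1.9688 4.9219 8.6094] v=[2.3750 -4.8125 1.4375]
Step 3: x=[2.5567 3.8106 8.8829] v=[2.3516 -4.4453 1.0938]
Step 4: x=[2.9264 3.1766 8.8973] v=[1.4786 -2.5361 0.0577]
Max displacement = 2.8234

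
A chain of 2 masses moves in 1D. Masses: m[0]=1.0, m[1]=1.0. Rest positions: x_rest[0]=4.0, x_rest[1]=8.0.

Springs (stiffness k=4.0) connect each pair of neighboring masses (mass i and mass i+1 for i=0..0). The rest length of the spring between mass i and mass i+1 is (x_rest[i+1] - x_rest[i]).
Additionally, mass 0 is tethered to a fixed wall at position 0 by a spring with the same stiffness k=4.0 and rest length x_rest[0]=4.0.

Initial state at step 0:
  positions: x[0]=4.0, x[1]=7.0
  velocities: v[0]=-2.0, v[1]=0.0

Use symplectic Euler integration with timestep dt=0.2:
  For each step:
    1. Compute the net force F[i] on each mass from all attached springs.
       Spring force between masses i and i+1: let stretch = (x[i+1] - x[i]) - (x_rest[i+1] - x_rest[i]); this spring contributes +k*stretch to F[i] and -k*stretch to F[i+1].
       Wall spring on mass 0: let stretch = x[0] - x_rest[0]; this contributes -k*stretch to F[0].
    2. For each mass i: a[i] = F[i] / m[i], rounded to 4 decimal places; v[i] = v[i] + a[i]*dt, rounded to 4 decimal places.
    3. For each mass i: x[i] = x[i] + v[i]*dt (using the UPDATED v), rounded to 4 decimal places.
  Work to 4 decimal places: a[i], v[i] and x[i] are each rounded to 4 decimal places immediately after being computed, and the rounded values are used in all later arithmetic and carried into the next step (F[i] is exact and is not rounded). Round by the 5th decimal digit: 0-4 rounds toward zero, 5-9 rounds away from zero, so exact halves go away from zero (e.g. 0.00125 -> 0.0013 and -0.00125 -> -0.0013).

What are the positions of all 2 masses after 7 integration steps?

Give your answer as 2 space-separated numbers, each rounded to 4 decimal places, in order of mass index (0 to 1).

Answer: 4.2618 7.1303

Derivation:
Step 0: x=[4.0000 7.0000] v=[-2.0000 0.0000]
Step 1: x=[3.4400 7.1600] v=[-2.8000 0.8000]
Step 2: x=[2.9248 7.3648] v=[-2.5760 1.0240]
Step 3: x=[2.6520 7.4992] v=[-1.3638 0.6720]
Step 4: x=[2.7305 7.4980] v=[0.3924 -0.0058]
Step 5: x=[3.1349 7.3740] v=[2.0220 -0.6198]
Step 6: x=[3.7160 7.2118] v=[2.9054 -0.8111]
Step 7: x=[4.2618 7.1303] v=[2.7292 -0.4077]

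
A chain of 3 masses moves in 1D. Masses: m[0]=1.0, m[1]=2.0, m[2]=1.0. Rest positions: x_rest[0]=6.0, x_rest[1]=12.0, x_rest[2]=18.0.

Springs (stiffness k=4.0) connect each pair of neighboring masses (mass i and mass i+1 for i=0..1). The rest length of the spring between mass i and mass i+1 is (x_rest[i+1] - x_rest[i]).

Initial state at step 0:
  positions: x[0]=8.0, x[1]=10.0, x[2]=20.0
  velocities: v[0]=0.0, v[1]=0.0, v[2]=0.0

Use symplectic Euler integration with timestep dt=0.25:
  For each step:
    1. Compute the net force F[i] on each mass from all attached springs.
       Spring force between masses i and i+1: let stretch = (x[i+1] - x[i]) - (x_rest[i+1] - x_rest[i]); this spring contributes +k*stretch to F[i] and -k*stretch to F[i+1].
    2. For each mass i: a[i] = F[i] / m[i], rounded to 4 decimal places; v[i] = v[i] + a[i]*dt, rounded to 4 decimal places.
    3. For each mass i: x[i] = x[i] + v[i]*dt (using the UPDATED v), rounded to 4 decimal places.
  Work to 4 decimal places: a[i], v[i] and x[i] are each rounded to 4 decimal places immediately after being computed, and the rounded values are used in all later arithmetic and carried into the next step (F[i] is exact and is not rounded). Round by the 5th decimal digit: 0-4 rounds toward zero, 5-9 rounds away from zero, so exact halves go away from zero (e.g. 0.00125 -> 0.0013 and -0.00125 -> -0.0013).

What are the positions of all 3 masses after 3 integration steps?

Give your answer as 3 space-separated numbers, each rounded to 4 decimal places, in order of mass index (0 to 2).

Step 0: x=[8.0000 10.0000 20.0000] v=[0.0000 0.0000 0.0000]
Step 1: x=[7.0000 11.0000 19.0000] v=[-4.0000 4.0000 -4.0000]
Step 2: x=[5.5000 12.5000 17.5000] v=[-6.0000 6.0000 -6.0000]
Step 3: x=[4.2500 13.7500 16.2500] v=[-5.0000 5.0000 -5.0000]

Answer: 4.2500 13.7500 16.2500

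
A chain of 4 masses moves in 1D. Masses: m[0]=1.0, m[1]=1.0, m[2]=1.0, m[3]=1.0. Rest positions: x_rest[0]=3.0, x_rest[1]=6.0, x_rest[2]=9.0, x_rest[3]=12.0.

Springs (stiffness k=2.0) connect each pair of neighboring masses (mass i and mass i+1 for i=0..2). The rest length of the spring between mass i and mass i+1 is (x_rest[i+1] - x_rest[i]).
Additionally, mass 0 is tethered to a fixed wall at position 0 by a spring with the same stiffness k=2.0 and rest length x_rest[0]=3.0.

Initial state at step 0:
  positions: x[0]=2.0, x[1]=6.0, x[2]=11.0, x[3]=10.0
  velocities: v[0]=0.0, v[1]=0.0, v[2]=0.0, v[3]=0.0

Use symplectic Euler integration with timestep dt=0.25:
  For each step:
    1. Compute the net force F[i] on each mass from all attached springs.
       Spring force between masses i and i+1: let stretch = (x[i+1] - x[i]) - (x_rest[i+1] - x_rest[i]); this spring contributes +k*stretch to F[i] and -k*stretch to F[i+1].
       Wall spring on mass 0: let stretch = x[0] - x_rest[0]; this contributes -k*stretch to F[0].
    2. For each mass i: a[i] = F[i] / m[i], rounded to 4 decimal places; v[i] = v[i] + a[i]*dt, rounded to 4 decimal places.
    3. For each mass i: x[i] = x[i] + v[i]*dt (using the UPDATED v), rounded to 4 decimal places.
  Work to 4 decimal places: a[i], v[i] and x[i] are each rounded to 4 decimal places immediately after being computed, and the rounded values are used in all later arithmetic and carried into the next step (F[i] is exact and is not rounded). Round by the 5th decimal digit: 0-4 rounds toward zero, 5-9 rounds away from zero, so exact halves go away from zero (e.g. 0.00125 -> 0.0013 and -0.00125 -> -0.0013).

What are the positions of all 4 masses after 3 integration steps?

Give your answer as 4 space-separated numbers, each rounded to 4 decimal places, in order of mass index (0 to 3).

Step 0: x=[2.0000 6.0000 11.0000 10.0000] v=[0.0000 0.0000 0.0000 0.0000]
Step 1: x=[2.2500 6.1250 10.2500 10.5000] v=[1.0000 0.5000 -3.0000 2.0000]
Step 2: x=[2.7031 6.2813 9.0156 11.3438] v=[1.8125 0.6250 -4.9375 3.3750]
Step 3: x=[3.2656 6.3321 7.7305 12.2715] v=[2.2501 0.2031 -5.1406 3.7109]

Answer: 3.2656 6.3321 7.7305 12.2715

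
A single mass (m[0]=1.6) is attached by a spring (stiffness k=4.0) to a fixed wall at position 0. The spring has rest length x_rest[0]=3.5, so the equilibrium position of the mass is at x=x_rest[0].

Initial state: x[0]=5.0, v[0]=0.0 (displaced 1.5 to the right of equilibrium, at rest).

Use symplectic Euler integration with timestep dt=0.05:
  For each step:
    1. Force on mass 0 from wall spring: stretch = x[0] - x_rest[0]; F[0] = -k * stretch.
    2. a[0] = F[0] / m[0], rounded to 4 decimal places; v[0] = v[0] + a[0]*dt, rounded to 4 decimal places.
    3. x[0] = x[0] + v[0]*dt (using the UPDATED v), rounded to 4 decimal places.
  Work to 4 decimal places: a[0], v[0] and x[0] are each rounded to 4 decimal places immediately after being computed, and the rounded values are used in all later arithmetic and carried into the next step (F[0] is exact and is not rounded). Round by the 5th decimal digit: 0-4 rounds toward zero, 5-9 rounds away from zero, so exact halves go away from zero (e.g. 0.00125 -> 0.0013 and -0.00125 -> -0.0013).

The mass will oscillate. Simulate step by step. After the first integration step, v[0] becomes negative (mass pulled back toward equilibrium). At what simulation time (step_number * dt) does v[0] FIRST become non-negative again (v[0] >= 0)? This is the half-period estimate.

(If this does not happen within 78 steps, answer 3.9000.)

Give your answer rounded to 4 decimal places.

Answer: 2.0000

Derivation:
Step 0: x=[5.0000] v=[0.0000]
Step 1: x=[4.9906] v=[-0.1875]
Step 2: x=[4.9719] v=[-0.3738]
Step 3: x=[4.9440] v=[-0.5578]
Step 4: x=[4.9071] v=[-0.7383]
Step 5: x=[4.8614] v=[-0.9142]
Step 6: x=[4.8072] v=[-1.0844]
Step 7: x=[4.7448] v=[-1.2478]
Step 8: x=[4.6746] v=[-1.4034]
Step 9: x=[4.5971] v=[-1.5502]
Step 10: x=[4.5127] v=[-1.6873]
Step 11: x=[4.4220] v=[-1.8139]
Step 12: x=[4.3255] v=[-1.9292]
Step 13: x=[4.2239] v=[-2.0324]
Step 14: x=[4.1178] v=[-2.1229]
Step 15: x=[4.0078] v=[-2.2001]
Step 16: x=[3.8946] v=[-2.2636]
Step 17: x=[3.7790] v=[-2.3129]
Step 18: x=[3.6616] v=[-2.3478]
Step 19: x=[3.5432] v=[-2.3680]
Step 20: x=[3.4245] v=[-2.3734]
Step 21: x=[3.3063] v=[-2.3640]
Step 22: x=[3.1893] v=[-2.3398]
Step 23: x=[3.0743] v=[-2.3010]
Step 24: x=[2.9619] v=[-2.2478]
Step 25: x=[2.8529] v=[-2.1805]
Step 26: x=[2.7479] v=[-2.0996]
Step 27: x=[2.6476] v=[-2.0056]
Step 28: x=[2.5526] v=[-1.8991]
Step 29: x=[2.4636] v=[-1.7807]
Step 30: x=[2.3810] v=[-1.6512]
Step 31: x=[2.3054] v=[-1.5113]
Step 32: x=[2.2373] v=[-1.3620]
Step 33: x=[2.1771] v=[-1.2042]
Step 34: x=[2.1252] v=[-1.0388]
Step 35: x=[2.0819] v=[-0.8670]
Step 36: x=[2.0474] v=[-0.6897]
Step 37: x=[2.0220] v=[-0.5081]
Step 38: x=[2.0058] v=[-0.3234]
Step 39: x=[1.9990] v=[-0.1366]
Step 40: x=[2.0016] v=[0.0510]
First v>=0 after going negative at step 40, time=2.0000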